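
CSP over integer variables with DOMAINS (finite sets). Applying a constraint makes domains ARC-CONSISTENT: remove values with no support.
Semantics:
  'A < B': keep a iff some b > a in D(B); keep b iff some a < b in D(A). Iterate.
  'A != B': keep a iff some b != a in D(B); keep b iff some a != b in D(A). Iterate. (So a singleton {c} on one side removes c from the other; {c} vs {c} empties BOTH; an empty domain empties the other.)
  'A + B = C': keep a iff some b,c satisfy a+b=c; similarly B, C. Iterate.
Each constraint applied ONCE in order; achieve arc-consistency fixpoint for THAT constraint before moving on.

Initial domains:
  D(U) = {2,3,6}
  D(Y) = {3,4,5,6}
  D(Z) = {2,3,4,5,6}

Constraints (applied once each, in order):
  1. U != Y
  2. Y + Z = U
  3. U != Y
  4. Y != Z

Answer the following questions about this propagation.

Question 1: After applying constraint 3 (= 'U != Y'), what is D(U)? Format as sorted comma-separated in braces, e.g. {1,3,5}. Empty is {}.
Answer: {6}

Derivation:
Constraint 1 (U != Y) on D(U)={2,3,6} D(Y)={3,4,5,6}: no change
Constraint 2 (Y + Z = U) on D(Y)={3,4,5,6} D(Z)={2,3,4,5,6} D(U)={2,3,6}: Y {3,4,5,6}->{3,4}; Z {2,3,4,5,6}->{2,3}; U {2,3,6}->{6}
Constraint 3 (U != Y) on D(U)={6} D(Y)={3,4}: no change
So after constraint 3: D(U) = {6}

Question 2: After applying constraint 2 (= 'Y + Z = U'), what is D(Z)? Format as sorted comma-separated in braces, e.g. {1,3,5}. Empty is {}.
Answer: {2,3}

Derivation:
Constraint 1 (U != Y) on D(U)={2,3,6} D(Y)={3,4,5,6}: no change
Constraint 2 (Y + Z = U) on D(Y)={3,4,5,6} D(Z)={2,3,4,5,6} D(U)={2,3,6}: Y {3,4,5,6}->{3,4}; Z {2,3,4,5,6}->{2,3}; U {2,3,6}->{6}
So after constraint 2: D(Z) = {2,3}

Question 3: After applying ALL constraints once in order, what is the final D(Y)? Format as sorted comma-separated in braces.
Answer: {3,4}

Derivation:
Constraint 1 (U != Y) on D(U)={2,3,6} D(Y)={3,4,5,6}: no change
Constraint 2 (Y + Z = U) on D(Y)={3,4,5,6} D(Z)={2,3,4,5,6} D(U)={2,3,6}: Y {3,4,5,6}->{3,4}; Z {2,3,4,5,6}->{2,3}; U {2,3,6}->{6}
Constraint 3 (U != Y) on D(U)={6} D(Y)={3,4}: no change
Constraint 4 (Y != Z) on D(Y)={3,4} D(Z)={2,3}: no change
So after all 4 constraints: D(Y) = {3,4}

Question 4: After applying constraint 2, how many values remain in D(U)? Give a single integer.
Answer: 1

Derivation:
Constraint 1 (U != Y) on D(U)={2,3,6} D(Y)={3,4,5,6}: no change
Constraint 2 (Y + Z = U) on D(Y)={3,4,5,6} D(Z)={2,3,4,5,6} D(U)={2,3,6}: Y {3,4,5,6}->{3,4}; Z {2,3,4,5,6}->{2,3}; U {2,3,6}->{6}
So after constraint 2: D(U)={6}, size = 1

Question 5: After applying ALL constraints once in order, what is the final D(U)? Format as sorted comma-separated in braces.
Answer: {6}

Derivation:
Constraint 1 (U != Y) on D(U)={2,3,6} D(Y)={3,4,5,6}: no change
Constraint 2 (Y + Z = U) on D(Y)={3,4,5,6} D(Z)={2,3,4,5,6} D(U)={2,3,6}: Y {3,4,5,6}->{3,4}; Z {2,3,4,5,6}->{2,3}; U {2,3,6}->{6}
Constraint 3 (U != Y) on D(U)={6} D(Y)={3,4}: no change
Constraint 4 (Y != Z) on D(Y)={3,4} D(Z)={2,3}: no change
So after all 4 constraints: D(U) = {6}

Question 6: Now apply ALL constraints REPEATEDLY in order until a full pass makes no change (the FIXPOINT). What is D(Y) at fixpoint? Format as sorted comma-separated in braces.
Answer: {3,4}

Derivation:
pass 0 (initial): D(Y)={3,4,5,6}
pass 1: U {2,3,6}->{6}; Y {3,4,5,6}->{3,4}; Z {2,3,4,5,6}->{2,3}
pass 2: no change
Fixpoint after 2 passes: D(Y) = {3,4}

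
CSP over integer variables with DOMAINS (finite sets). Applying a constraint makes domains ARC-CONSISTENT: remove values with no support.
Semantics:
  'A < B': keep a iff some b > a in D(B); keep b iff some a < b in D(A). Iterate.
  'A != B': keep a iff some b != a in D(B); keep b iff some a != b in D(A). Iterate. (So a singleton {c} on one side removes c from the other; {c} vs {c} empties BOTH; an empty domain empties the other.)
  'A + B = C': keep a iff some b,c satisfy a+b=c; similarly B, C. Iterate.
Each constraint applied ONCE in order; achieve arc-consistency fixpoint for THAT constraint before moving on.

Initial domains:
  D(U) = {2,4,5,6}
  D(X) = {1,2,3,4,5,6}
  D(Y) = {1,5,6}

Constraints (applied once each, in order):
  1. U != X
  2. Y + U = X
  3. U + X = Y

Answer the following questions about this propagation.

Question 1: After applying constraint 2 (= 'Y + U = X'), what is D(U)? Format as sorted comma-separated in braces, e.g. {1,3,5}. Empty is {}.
Answer: {2,4,5}

Derivation:
Constraint 1 (U != X) on D(U)={2,4,5,6} D(X)={1,2,3,4,5,6}: no change
Constraint 2 (Y + U = X) on D(Y)={1,5,6} D(U)={2,4,5,6} D(X)={1,2,3,4,5,6}: Y {1,5,6}->{1}; U {2,4,5,6}->{2,4,5}; X {1,2,3,4,5,6}->{3,5,6}
So after constraint 2: D(U) = {2,4,5}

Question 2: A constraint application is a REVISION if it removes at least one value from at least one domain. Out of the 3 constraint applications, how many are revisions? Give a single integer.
Constraint 1 (U != X) on D(U)={2,4,5,6} D(X)={1,2,3,4,5,6}: no change => not a revision
Constraint 2 (Y + U = X) on D(Y)={1,5,6} D(U)={2,4,5,6} D(X)={1,2,3,4,5,6}: Y {1,5,6}->{1}; U {2,4,5,6}->{2,4,5}; X {1,2,3,4,5,6}->{3,5,6} => REVISION
Constraint 3 (U + X = Y) on D(U)={2,4,5} D(X)={3,5,6} D(Y)={1}: U {2,4,5}->{}; X {3,5,6}->{}; Y {1}->{} => REVISION
Total revisions = 2

Answer: 2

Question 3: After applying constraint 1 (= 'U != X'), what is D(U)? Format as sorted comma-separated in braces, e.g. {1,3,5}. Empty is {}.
Constraint 1 (U != X) on D(U)={2,4,5,6} D(X)={1,2,3,4,5,6}: no change
So after constraint 1: D(U) = {2,4,5,6}

Answer: {2,4,5,6}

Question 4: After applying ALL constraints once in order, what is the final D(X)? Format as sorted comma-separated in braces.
Constraint 1 (U != X) on D(U)={2,4,5,6} D(X)={1,2,3,4,5,6}: no change
Constraint 2 (Y + U = X) on D(Y)={1,5,6} D(U)={2,4,5,6} D(X)={1,2,3,4,5,6}: Y {1,5,6}->{1}; U {2,4,5,6}->{2,4,5}; X {1,2,3,4,5,6}->{3,5,6}
Constraint 3 (U + X = Y) on D(U)={2,4,5} D(X)={3,5,6} D(Y)={1}: U {2,4,5}->{}; X {3,5,6}->{}; Y {1}->{}
So after all 3 constraints: D(X) = {}

Answer: {}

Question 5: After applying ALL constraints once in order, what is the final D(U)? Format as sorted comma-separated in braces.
Answer: {}

Derivation:
Constraint 1 (U != X) on D(U)={2,4,5,6} D(X)={1,2,3,4,5,6}: no change
Constraint 2 (Y + U = X) on D(Y)={1,5,6} D(U)={2,4,5,6} D(X)={1,2,3,4,5,6}: Y {1,5,6}->{1}; U {2,4,5,6}->{2,4,5}; X {1,2,3,4,5,6}->{3,5,6}
Constraint 3 (U + X = Y) on D(U)={2,4,5} D(X)={3,5,6} D(Y)={1}: U {2,4,5}->{}; X {3,5,6}->{}; Y {1}->{}
So after all 3 constraints: D(U) = {}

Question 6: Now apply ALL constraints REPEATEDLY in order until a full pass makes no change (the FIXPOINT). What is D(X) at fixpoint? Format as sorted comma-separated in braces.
pass 0 (initial): D(X)={1,2,3,4,5,6}
pass 1: U {2,4,5,6}->{}; X {1,2,3,4,5,6}->{}; Y {1,5,6}->{}
pass 2: no change
Fixpoint after 2 passes: D(X) = {}

Answer: {}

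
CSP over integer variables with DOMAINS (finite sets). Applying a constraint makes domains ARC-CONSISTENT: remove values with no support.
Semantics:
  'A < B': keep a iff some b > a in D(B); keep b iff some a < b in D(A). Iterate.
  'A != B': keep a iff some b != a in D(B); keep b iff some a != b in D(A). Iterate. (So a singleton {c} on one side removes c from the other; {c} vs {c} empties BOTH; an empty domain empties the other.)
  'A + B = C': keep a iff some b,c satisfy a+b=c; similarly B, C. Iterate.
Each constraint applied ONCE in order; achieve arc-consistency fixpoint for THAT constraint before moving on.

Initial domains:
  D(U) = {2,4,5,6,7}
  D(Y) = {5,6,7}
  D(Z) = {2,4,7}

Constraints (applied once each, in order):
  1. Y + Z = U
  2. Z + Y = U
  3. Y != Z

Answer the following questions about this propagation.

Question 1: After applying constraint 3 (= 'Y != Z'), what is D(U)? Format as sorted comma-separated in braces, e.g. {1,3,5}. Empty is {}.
Constraint 1 (Y + Z = U) on D(Y)={5,6,7} D(Z)={2,4,7} D(U)={2,4,5,6,7}: Y {5,6,7}->{5}; Z {2,4,7}->{2}; U {2,4,5,6,7}->{7}
Constraint 2 (Z + Y = U) on D(Z)={2} D(Y)={5} D(U)={7}: no change
Constraint 3 (Y != Z) on D(Y)={5} D(Z)={2}: no change
So after constraint 3: D(U) = {7}

Answer: {7}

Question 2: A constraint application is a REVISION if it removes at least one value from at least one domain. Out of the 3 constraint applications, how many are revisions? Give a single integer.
Answer: 1

Derivation:
Constraint 1 (Y + Z = U) on D(Y)={5,6,7} D(Z)={2,4,7} D(U)={2,4,5,6,7}: Y {5,6,7}->{5}; Z {2,4,7}->{2}; U {2,4,5,6,7}->{7} => REVISION
Constraint 2 (Z + Y = U) on D(Z)={2} D(Y)={5} D(U)={7}: no change => not a revision
Constraint 3 (Y != Z) on D(Y)={5} D(Z)={2}: no change => not a revision
Total revisions = 1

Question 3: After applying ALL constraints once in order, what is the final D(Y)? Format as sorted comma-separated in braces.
Constraint 1 (Y + Z = U) on D(Y)={5,6,7} D(Z)={2,4,7} D(U)={2,4,5,6,7}: Y {5,6,7}->{5}; Z {2,4,7}->{2}; U {2,4,5,6,7}->{7}
Constraint 2 (Z + Y = U) on D(Z)={2} D(Y)={5} D(U)={7}: no change
Constraint 3 (Y != Z) on D(Y)={5} D(Z)={2}: no change
So after all 3 constraints: D(Y) = {5}

Answer: {5}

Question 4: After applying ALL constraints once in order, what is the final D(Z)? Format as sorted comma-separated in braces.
Answer: {2}

Derivation:
Constraint 1 (Y + Z = U) on D(Y)={5,6,7} D(Z)={2,4,7} D(U)={2,4,5,6,7}: Y {5,6,7}->{5}; Z {2,4,7}->{2}; U {2,4,5,6,7}->{7}
Constraint 2 (Z + Y = U) on D(Z)={2} D(Y)={5} D(U)={7}: no change
Constraint 3 (Y != Z) on D(Y)={5} D(Z)={2}: no change
So after all 3 constraints: D(Z) = {2}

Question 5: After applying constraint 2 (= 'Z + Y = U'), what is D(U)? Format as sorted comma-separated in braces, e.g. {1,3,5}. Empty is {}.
Constraint 1 (Y + Z = U) on D(Y)={5,6,7} D(Z)={2,4,7} D(U)={2,4,5,6,7}: Y {5,6,7}->{5}; Z {2,4,7}->{2}; U {2,4,5,6,7}->{7}
Constraint 2 (Z + Y = U) on D(Z)={2} D(Y)={5} D(U)={7}: no change
So after constraint 2: D(U) = {7}

Answer: {7}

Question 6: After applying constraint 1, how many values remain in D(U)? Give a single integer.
Answer: 1

Derivation:
Constraint 1 (Y + Z = U) on D(Y)={5,6,7} D(Z)={2,4,7} D(U)={2,4,5,6,7}: Y {5,6,7}->{5}; Z {2,4,7}->{2}; U {2,4,5,6,7}->{7}
So after constraint 1: D(U)={7}, size = 1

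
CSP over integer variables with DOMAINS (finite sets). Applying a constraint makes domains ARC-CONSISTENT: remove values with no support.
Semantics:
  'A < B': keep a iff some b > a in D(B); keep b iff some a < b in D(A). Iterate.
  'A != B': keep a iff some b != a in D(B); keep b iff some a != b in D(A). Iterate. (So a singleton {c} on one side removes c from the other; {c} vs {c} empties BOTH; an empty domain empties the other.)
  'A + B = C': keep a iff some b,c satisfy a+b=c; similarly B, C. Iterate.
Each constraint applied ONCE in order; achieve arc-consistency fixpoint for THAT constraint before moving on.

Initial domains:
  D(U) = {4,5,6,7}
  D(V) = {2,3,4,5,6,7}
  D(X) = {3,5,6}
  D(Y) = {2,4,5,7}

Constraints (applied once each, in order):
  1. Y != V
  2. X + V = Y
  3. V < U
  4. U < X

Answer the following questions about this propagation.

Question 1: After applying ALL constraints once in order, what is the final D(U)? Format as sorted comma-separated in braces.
Answer: {4}

Derivation:
Constraint 1 (Y != V) on D(Y)={2,4,5,7} D(V)={2,3,4,5,6,7}: no change
Constraint 2 (X + V = Y) on D(X)={3,5,6} D(V)={2,3,4,5,6,7} D(Y)={2,4,5,7}: X {3,5,6}->{3,5}; V {2,3,4,5,6,7}->{2,4}; Y {2,4,5,7}->{5,7}
Constraint 3 (V < U) on D(V)={2,4} D(U)={4,5,6,7}: no change
Constraint 4 (U < X) on D(U)={4,5,6,7} D(X)={3,5}: U {4,5,6,7}->{4}; X {3,5}->{5}
So after all 4 constraints: D(U) = {4}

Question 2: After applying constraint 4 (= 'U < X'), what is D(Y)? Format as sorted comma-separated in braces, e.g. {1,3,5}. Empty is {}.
Answer: {5,7}

Derivation:
Constraint 1 (Y != V) on D(Y)={2,4,5,7} D(V)={2,3,4,5,6,7}: no change
Constraint 2 (X + V = Y) on D(X)={3,5,6} D(V)={2,3,4,5,6,7} D(Y)={2,4,5,7}: X {3,5,6}->{3,5}; V {2,3,4,5,6,7}->{2,4}; Y {2,4,5,7}->{5,7}
Constraint 3 (V < U) on D(V)={2,4} D(U)={4,5,6,7}: no change
Constraint 4 (U < X) on D(U)={4,5,6,7} D(X)={3,5}: U {4,5,6,7}->{4}; X {3,5}->{5}
So after constraint 4: D(Y) = {5,7}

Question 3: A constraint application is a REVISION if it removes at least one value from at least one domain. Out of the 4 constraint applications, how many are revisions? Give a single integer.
Constraint 1 (Y != V) on D(Y)={2,4,5,7} D(V)={2,3,4,5,6,7}: no change => not a revision
Constraint 2 (X + V = Y) on D(X)={3,5,6} D(V)={2,3,4,5,6,7} D(Y)={2,4,5,7}: X {3,5,6}->{3,5}; V {2,3,4,5,6,7}->{2,4}; Y {2,4,5,7}->{5,7} => REVISION
Constraint 3 (V < U) on D(V)={2,4} D(U)={4,5,6,7}: no change => not a revision
Constraint 4 (U < X) on D(U)={4,5,6,7} D(X)={3,5}: U {4,5,6,7}->{4}; X {3,5}->{5} => REVISION
Total revisions = 2

Answer: 2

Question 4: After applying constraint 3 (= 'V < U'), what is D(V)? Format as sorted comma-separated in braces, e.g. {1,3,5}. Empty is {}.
Answer: {2,4}

Derivation:
Constraint 1 (Y != V) on D(Y)={2,4,5,7} D(V)={2,3,4,5,6,7}: no change
Constraint 2 (X + V = Y) on D(X)={3,5,6} D(V)={2,3,4,5,6,7} D(Y)={2,4,5,7}: X {3,5,6}->{3,5}; V {2,3,4,5,6,7}->{2,4}; Y {2,4,5,7}->{5,7}
Constraint 3 (V < U) on D(V)={2,4} D(U)={4,5,6,7}: no change
So after constraint 3: D(V) = {2,4}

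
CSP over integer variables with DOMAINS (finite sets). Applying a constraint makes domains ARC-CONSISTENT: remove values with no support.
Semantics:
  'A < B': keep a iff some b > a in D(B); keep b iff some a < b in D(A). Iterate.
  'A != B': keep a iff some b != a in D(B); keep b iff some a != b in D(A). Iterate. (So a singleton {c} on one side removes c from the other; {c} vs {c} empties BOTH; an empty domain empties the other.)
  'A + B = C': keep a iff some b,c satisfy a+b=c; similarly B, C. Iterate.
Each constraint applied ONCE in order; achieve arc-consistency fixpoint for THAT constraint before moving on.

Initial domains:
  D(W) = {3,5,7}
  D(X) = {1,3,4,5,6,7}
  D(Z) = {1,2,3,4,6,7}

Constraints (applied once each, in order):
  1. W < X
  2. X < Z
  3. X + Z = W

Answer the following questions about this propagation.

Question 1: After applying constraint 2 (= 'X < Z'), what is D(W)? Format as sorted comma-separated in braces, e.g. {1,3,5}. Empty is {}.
Constraint 1 (W < X) on D(W)={3,5,7} D(X)={1,3,4,5,6,7}: W {3,5,7}->{3,5}; X {1,3,4,5,6,7}->{4,5,6,7}
Constraint 2 (X < Z) on D(X)={4,5,6,7} D(Z)={1,2,3,4,6,7}: X {4,5,6,7}->{4,5,6}; Z {1,2,3,4,6,7}->{6,7}
So after constraint 2: D(W) = {3,5}

Answer: {3,5}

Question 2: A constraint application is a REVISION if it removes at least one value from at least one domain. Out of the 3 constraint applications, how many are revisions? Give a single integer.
Constraint 1 (W < X) on D(W)={3,5,7} D(X)={1,3,4,5,6,7}: W {3,5,7}->{3,5}; X {1,3,4,5,6,7}->{4,5,6,7} => REVISION
Constraint 2 (X < Z) on D(X)={4,5,6,7} D(Z)={1,2,3,4,6,7}: X {4,5,6,7}->{4,5,6}; Z {1,2,3,4,6,7}->{6,7} => REVISION
Constraint 3 (X + Z = W) on D(X)={4,5,6} D(Z)={6,7} D(W)={3,5}: X {4,5,6}->{}; Z {6,7}->{}; W {3,5}->{} => REVISION
Total revisions = 3

Answer: 3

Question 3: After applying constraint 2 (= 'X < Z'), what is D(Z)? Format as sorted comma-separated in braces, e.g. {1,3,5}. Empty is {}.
Constraint 1 (W < X) on D(W)={3,5,7} D(X)={1,3,4,5,6,7}: W {3,5,7}->{3,5}; X {1,3,4,5,6,7}->{4,5,6,7}
Constraint 2 (X < Z) on D(X)={4,5,6,7} D(Z)={1,2,3,4,6,7}: X {4,5,6,7}->{4,5,6}; Z {1,2,3,4,6,7}->{6,7}
So after constraint 2: D(Z) = {6,7}

Answer: {6,7}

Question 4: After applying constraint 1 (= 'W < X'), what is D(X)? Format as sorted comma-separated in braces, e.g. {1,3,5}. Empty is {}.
Constraint 1 (W < X) on D(W)={3,5,7} D(X)={1,3,4,5,6,7}: W {3,5,7}->{3,5}; X {1,3,4,5,6,7}->{4,5,6,7}
So after constraint 1: D(X) = {4,5,6,7}

Answer: {4,5,6,7}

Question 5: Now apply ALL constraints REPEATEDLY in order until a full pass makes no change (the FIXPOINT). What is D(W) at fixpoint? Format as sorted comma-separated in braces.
pass 0 (initial): D(W)={3,5,7}
pass 1: W {3,5,7}->{}; X {1,3,4,5,6,7}->{}; Z {1,2,3,4,6,7}->{}
pass 2: no change
Fixpoint after 2 passes: D(W) = {}

Answer: {}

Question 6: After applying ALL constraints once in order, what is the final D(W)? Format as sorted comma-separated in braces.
Constraint 1 (W < X) on D(W)={3,5,7} D(X)={1,3,4,5,6,7}: W {3,5,7}->{3,5}; X {1,3,4,5,6,7}->{4,5,6,7}
Constraint 2 (X < Z) on D(X)={4,5,6,7} D(Z)={1,2,3,4,6,7}: X {4,5,6,7}->{4,5,6}; Z {1,2,3,4,6,7}->{6,7}
Constraint 3 (X + Z = W) on D(X)={4,5,6} D(Z)={6,7} D(W)={3,5}: X {4,5,6}->{}; Z {6,7}->{}; W {3,5}->{}
So after all 3 constraints: D(W) = {}

Answer: {}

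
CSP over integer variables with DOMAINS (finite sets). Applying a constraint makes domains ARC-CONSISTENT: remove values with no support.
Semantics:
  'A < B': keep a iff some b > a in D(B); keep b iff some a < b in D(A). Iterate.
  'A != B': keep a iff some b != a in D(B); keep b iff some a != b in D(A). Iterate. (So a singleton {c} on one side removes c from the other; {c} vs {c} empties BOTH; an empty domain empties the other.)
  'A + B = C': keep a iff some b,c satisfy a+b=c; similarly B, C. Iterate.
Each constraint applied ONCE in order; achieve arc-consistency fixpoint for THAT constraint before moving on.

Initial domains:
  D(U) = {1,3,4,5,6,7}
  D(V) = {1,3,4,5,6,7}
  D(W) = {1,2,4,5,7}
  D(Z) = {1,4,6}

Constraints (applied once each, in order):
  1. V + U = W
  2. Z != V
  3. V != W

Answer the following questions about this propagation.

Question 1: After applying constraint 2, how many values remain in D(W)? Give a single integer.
Constraint 1 (V + U = W) on D(V)={1,3,4,5,6,7} D(U)={1,3,4,5,6,7} D(W)={1,2,4,5,7}: V {1,3,4,5,6,7}->{1,3,4,6}; U {1,3,4,5,6,7}->{1,3,4,6}; W {1,2,4,5,7}->{2,4,5,7}
Constraint 2 (Z != V) on D(Z)={1,4,6} D(V)={1,3,4,6}: no change
So after constraint 2: D(W)={2,4,5,7}, size = 4

Answer: 4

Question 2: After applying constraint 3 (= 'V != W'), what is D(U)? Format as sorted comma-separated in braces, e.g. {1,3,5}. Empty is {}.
Constraint 1 (V + U = W) on D(V)={1,3,4,5,6,7} D(U)={1,3,4,5,6,7} D(W)={1,2,4,5,7}: V {1,3,4,5,6,7}->{1,3,4,6}; U {1,3,4,5,6,7}->{1,3,4,6}; W {1,2,4,5,7}->{2,4,5,7}
Constraint 2 (Z != V) on D(Z)={1,4,6} D(V)={1,3,4,6}: no change
Constraint 3 (V != W) on D(V)={1,3,4,6} D(W)={2,4,5,7}: no change
So after constraint 3: D(U) = {1,3,4,6}

Answer: {1,3,4,6}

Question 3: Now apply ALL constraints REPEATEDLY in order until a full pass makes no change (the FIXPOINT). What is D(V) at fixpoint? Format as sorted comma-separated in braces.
pass 0 (initial): D(V)={1,3,4,5,6,7}
pass 1: U {1,3,4,5,6,7}->{1,3,4,6}; V {1,3,4,5,6,7}->{1,3,4,6}; W {1,2,4,5,7}->{2,4,5,7}
pass 2: no change
Fixpoint after 2 passes: D(V) = {1,3,4,6}

Answer: {1,3,4,6}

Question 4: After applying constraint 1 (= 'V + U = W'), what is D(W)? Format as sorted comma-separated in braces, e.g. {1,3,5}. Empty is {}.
Answer: {2,4,5,7}

Derivation:
Constraint 1 (V + U = W) on D(V)={1,3,4,5,6,7} D(U)={1,3,4,5,6,7} D(W)={1,2,4,5,7}: V {1,3,4,5,6,7}->{1,3,4,6}; U {1,3,4,5,6,7}->{1,3,4,6}; W {1,2,4,5,7}->{2,4,5,7}
So after constraint 1: D(W) = {2,4,5,7}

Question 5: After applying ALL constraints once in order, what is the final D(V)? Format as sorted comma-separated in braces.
Answer: {1,3,4,6}

Derivation:
Constraint 1 (V + U = W) on D(V)={1,3,4,5,6,7} D(U)={1,3,4,5,6,7} D(W)={1,2,4,5,7}: V {1,3,4,5,6,7}->{1,3,4,6}; U {1,3,4,5,6,7}->{1,3,4,6}; W {1,2,4,5,7}->{2,4,5,7}
Constraint 2 (Z != V) on D(Z)={1,4,6} D(V)={1,3,4,6}: no change
Constraint 3 (V != W) on D(V)={1,3,4,6} D(W)={2,4,5,7}: no change
So after all 3 constraints: D(V) = {1,3,4,6}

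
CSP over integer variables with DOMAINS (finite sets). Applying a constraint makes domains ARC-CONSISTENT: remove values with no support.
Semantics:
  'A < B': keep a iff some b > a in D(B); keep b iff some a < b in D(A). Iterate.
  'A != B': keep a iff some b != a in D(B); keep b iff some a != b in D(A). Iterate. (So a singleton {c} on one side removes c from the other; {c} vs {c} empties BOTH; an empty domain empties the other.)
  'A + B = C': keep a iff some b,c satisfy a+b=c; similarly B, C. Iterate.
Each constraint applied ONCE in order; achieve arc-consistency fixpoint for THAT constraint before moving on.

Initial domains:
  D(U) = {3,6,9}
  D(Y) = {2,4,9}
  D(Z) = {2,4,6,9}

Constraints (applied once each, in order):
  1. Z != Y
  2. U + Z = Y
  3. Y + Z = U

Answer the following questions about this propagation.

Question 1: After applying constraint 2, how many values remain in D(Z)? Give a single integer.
Answer: 1

Derivation:
Constraint 1 (Z != Y) on D(Z)={2,4,6,9} D(Y)={2,4,9}: no change
Constraint 2 (U + Z = Y) on D(U)={3,6,9} D(Z)={2,4,6,9} D(Y)={2,4,9}: U {3,6,9}->{3}; Z {2,4,6,9}->{6}; Y {2,4,9}->{9}
So after constraint 2: D(Z)={6}, size = 1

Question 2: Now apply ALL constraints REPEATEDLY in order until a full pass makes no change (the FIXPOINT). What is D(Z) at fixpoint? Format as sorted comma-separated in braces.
pass 0 (initial): D(Z)={2,4,6,9}
pass 1: U {3,6,9}->{}; Y {2,4,9}->{}; Z {2,4,6,9}->{}
pass 2: no change
Fixpoint after 2 passes: D(Z) = {}

Answer: {}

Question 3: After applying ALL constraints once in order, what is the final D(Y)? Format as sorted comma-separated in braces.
Answer: {}

Derivation:
Constraint 1 (Z != Y) on D(Z)={2,4,6,9} D(Y)={2,4,9}: no change
Constraint 2 (U + Z = Y) on D(U)={3,6,9} D(Z)={2,4,6,9} D(Y)={2,4,9}: U {3,6,9}->{3}; Z {2,4,6,9}->{6}; Y {2,4,9}->{9}
Constraint 3 (Y + Z = U) on D(Y)={9} D(Z)={6} D(U)={3}: Y {9}->{}; Z {6}->{}; U {3}->{}
So after all 3 constraints: D(Y) = {}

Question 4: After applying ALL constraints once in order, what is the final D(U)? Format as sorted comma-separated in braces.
Answer: {}

Derivation:
Constraint 1 (Z != Y) on D(Z)={2,4,6,9} D(Y)={2,4,9}: no change
Constraint 2 (U + Z = Y) on D(U)={3,6,9} D(Z)={2,4,6,9} D(Y)={2,4,9}: U {3,6,9}->{3}; Z {2,4,6,9}->{6}; Y {2,4,9}->{9}
Constraint 3 (Y + Z = U) on D(Y)={9} D(Z)={6} D(U)={3}: Y {9}->{}; Z {6}->{}; U {3}->{}
So after all 3 constraints: D(U) = {}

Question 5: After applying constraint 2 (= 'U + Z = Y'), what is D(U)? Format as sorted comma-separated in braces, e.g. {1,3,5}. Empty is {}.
Answer: {3}

Derivation:
Constraint 1 (Z != Y) on D(Z)={2,4,6,9} D(Y)={2,4,9}: no change
Constraint 2 (U + Z = Y) on D(U)={3,6,9} D(Z)={2,4,6,9} D(Y)={2,4,9}: U {3,6,9}->{3}; Z {2,4,6,9}->{6}; Y {2,4,9}->{9}
So after constraint 2: D(U) = {3}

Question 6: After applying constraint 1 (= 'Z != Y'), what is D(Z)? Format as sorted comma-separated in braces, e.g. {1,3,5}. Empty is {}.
Answer: {2,4,6,9}

Derivation:
Constraint 1 (Z != Y) on D(Z)={2,4,6,9} D(Y)={2,4,9}: no change
So after constraint 1: D(Z) = {2,4,6,9}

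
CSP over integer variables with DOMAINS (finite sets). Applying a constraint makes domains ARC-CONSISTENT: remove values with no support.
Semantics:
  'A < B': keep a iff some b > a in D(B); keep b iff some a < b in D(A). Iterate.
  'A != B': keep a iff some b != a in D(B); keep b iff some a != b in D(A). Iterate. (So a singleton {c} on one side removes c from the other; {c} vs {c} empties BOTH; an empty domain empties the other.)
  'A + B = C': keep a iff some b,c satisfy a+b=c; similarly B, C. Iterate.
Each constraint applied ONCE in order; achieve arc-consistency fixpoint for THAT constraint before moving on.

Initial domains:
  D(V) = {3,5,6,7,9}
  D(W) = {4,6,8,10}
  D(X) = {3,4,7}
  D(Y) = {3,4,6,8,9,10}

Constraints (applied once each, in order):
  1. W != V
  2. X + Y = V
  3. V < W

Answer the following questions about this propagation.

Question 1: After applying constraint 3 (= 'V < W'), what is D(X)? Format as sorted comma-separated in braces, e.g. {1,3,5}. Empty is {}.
Answer: {3,4}

Derivation:
Constraint 1 (W != V) on D(W)={4,6,8,10} D(V)={3,5,6,7,9}: no change
Constraint 2 (X + Y = V) on D(X)={3,4,7} D(Y)={3,4,6,8,9,10} D(V)={3,5,6,7,9}: X {3,4,7}->{3,4}; Y {3,4,6,8,9,10}->{3,4,6}; V {3,5,6,7,9}->{6,7,9}
Constraint 3 (V < W) on D(V)={6,7,9} D(W)={4,6,8,10}: W {4,6,8,10}->{8,10}
So after constraint 3: D(X) = {3,4}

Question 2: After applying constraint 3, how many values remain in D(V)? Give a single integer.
Constraint 1 (W != V) on D(W)={4,6,8,10} D(V)={3,5,6,7,9}: no change
Constraint 2 (X + Y = V) on D(X)={3,4,7} D(Y)={3,4,6,8,9,10} D(V)={3,5,6,7,9}: X {3,4,7}->{3,4}; Y {3,4,6,8,9,10}->{3,4,6}; V {3,5,6,7,9}->{6,7,9}
Constraint 3 (V < W) on D(V)={6,7,9} D(W)={4,6,8,10}: W {4,6,8,10}->{8,10}
So after constraint 3: D(V)={6,7,9}, size = 3

Answer: 3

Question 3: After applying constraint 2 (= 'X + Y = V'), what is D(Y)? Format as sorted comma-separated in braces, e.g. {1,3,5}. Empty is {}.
Answer: {3,4,6}

Derivation:
Constraint 1 (W != V) on D(W)={4,6,8,10} D(V)={3,5,6,7,9}: no change
Constraint 2 (X + Y = V) on D(X)={3,4,7} D(Y)={3,4,6,8,9,10} D(V)={3,5,6,7,9}: X {3,4,7}->{3,4}; Y {3,4,6,8,9,10}->{3,4,6}; V {3,5,6,7,9}->{6,7,9}
So after constraint 2: D(Y) = {3,4,6}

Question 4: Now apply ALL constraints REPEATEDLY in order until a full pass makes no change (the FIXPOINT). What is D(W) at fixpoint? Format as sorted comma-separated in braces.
pass 0 (initial): D(W)={4,6,8,10}
pass 1: V {3,5,6,7,9}->{6,7,9}; W {4,6,8,10}->{8,10}; X {3,4,7}->{3,4}; Y {3,4,6,8,9,10}->{3,4,6}
pass 2: no change
Fixpoint after 2 passes: D(W) = {8,10}

Answer: {8,10}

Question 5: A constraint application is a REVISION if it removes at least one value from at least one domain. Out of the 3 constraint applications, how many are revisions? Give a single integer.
Constraint 1 (W != V) on D(W)={4,6,8,10} D(V)={3,5,6,7,9}: no change => not a revision
Constraint 2 (X + Y = V) on D(X)={3,4,7} D(Y)={3,4,6,8,9,10} D(V)={3,5,6,7,9}: X {3,4,7}->{3,4}; Y {3,4,6,8,9,10}->{3,4,6}; V {3,5,6,7,9}->{6,7,9} => REVISION
Constraint 3 (V < W) on D(V)={6,7,9} D(W)={4,6,8,10}: W {4,6,8,10}->{8,10} => REVISION
Total revisions = 2

Answer: 2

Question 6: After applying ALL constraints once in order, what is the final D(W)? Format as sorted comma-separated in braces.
Constraint 1 (W != V) on D(W)={4,6,8,10} D(V)={3,5,6,7,9}: no change
Constraint 2 (X + Y = V) on D(X)={3,4,7} D(Y)={3,4,6,8,9,10} D(V)={3,5,6,7,9}: X {3,4,7}->{3,4}; Y {3,4,6,8,9,10}->{3,4,6}; V {3,5,6,7,9}->{6,7,9}
Constraint 3 (V < W) on D(V)={6,7,9} D(W)={4,6,8,10}: W {4,6,8,10}->{8,10}
So after all 3 constraints: D(W) = {8,10}

Answer: {8,10}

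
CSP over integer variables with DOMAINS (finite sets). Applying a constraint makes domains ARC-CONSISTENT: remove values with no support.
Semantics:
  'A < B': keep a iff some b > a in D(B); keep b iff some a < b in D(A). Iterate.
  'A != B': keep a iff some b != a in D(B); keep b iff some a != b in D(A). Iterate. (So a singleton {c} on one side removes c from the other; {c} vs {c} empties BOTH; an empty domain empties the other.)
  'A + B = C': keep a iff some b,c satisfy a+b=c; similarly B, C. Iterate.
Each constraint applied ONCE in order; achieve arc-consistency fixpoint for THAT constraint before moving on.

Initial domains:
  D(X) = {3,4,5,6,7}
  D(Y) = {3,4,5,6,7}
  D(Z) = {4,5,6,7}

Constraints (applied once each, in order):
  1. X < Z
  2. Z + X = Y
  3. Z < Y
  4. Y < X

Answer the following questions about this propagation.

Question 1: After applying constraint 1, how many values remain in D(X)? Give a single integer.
Answer: 4

Derivation:
Constraint 1 (X < Z) on D(X)={3,4,5,6,7} D(Z)={4,5,6,7}: X {3,4,5,6,7}->{3,4,5,6}
So after constraint 1: D(X)={3,4,5,6}, size = 4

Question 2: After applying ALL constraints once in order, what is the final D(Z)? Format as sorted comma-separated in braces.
Constraint 1 (X < Z) on D(X)={3,4,5,6,7} D(Z)={4,5,6,7}: X {3,4,5,6,7}->{3,4,5,6}
Constraint 2 (Z + X = Y) on D(Z)={4,5,6,7} D(X)={3,4,5,6} D(Y)={3,4,5,6,7}: Z {4,5,6,7}->{4}; X {3,4,5,6}->{3}; Y {3,4,5,6,7}->{7}
Constraint 3 (Z < Y) on D(Z)={4} D(Y)={7}: no change
Constraint 4 (Y < X) on D(Y)={7} D(X)={3}: Y {7}->{}; X {3}->{}
So after all 4 constraints: D(Z) = {4}

Answer: {4}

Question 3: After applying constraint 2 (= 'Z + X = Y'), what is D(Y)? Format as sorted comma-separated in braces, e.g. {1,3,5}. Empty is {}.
Constraint 1 (X < Z) on D(X)={3,4,5,6,7} D(Z)={4,5,6,7}: X {3,4,5,6,7}->{3,4,5,6}
Constraint 2 (Z + X = Y) on D(Z)={4,5,6,7} D(X)={3,4,5,6} D(Y)={3,4,5,6,7}: Z {4,5,6,7}->{4}; X {3,4,5,6}->{3}; Y {3,4,5,6,7}->{7}
So after constraint 2: D(Y) = {7}

Answer: {7}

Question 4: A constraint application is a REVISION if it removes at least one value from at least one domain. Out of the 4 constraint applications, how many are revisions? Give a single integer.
Answer: 3

Derivation:
Constraint 1 (X < Z) on D(X)={3,4,5,6,7} D(Z)={4,5,6,7}: X {3,4,5,6,7}->{3,4,5,6} => REVISION
Constraint 2 (Z + X = Y) on D(Z)={4,5,6,7} D(X)={3,4,5,6} D(Y)={3,4,5,6,7}: Z {4,5,6,7}->{4}; X {3,4,5,6}->{3}; Y {3,4,5,6,7}->{7} => REVISION
Constraint 3 (Z < Y) on D(Z)={4} D(Y)={7}: no change => not a revision
Constraint 4 (Y < X) on D(Y)={7} D(X)={3}: Y {7}->{}; X {3}->{} => REVISION
Total revisions = 3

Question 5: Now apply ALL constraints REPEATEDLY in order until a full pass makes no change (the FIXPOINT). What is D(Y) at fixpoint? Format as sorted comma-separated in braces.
pass 0 (initial): D(Y)={3,4,5,6,7}
pass 1: X {3,4,5,6,7}->{}; Y {3,4,5,6,7}->{}; Z {4,5,6,7}->{4}
pass 2: Z {4}->{}
pass 3: no change
Fixpoint after 3 passes: D(Y) = {}

Answer: {}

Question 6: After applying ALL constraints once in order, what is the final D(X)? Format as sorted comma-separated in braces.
Constraint 1 (X < Z) on D(X)={3,4,5,6,7} D(Z)={4,5,6,7}: X {3,4,5,6,7}->{3,4,5,6}
Constraint 2 (Z + X = Y) on D(Z)={4,5,6,7} D(X)={3,4,5,6} D(Y)={3,4,5,6,7}: Z {4,5,6,7}->{4}; X {3,4,5,6}->{3}; Y {3,4,5,6,7}->{7}
Constraint 3 (Z < Y) on D(Z)={4} D(Y)={7}: no change
Constraint 4 (Y < X) on D(Y)={7} D(X)={3}: Y {7}->{}; X {3}->{}
So after all 4 constraints: D(X) = {}

Answer: {}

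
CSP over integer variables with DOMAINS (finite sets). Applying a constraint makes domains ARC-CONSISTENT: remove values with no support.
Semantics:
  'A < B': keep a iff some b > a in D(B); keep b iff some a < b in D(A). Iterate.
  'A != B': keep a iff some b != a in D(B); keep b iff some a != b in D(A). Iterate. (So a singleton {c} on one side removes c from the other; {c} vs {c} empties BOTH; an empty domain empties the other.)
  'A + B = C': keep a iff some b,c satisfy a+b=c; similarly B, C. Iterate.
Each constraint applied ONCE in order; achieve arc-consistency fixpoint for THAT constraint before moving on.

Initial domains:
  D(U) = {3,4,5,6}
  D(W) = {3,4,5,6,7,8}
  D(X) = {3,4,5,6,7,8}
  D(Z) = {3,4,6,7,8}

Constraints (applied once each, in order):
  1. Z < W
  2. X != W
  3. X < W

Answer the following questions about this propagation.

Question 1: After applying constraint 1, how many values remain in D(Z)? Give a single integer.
Constraint 1 (Z < W) on D(Z)={3,4,6,7,8} D(W)={3,4,5,6,7,8}: Z {3,4,6,7,8}->{3,4,6,7}; W {3,4,5,6,7,8}->{4,5,6,7,8}
So after constraint 1: D(Z)={3,4,6,7}, size = 4

Answer: 4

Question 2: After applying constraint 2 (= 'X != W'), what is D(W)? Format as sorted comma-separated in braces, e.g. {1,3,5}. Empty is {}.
Constraint 1 (Z < W) on D(Z)={3,4,6,7,8} D(W)={3,4,5,6,7,8}: Z {3,4,6,7,8}->{3,4,6,7}; W {3,4,5,6,7,8}->{4,5,6,7,8}
Constraint 2 (X != W) on D(X)={3,4,5,6,7,8} D(W)={4,5,6,7,8}: no change
So after constraint 2: D(W) = {4,5,6,7,8}

Answer: {4,5,6,7,8}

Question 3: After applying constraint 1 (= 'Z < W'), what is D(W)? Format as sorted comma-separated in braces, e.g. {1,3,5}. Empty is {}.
Constraint 1 (Z < W) on D(Z)={3,4,6,7,8} D(W)={3,4,5,6,7,8}: Z {3,4,6,7,8}->{3,4,6,7}; W {3,4,5,6,7,8}->{4,5,6,7,8}
So after constraint 1: D(W) = {4,5,6,7,8}

Answer: {4,5,6,7,8}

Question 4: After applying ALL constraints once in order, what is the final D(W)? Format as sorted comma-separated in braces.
Answer: {4,5,6,7,8}

Derivation:
Constraint 1 (Z < W) on D(Z)={3,4,6,7,8} D(W)={3,4,5,6,7,8}: Z {3,4,6,7,8}->{3,4,6,7}; W {3,4,5,6,7,8}->{4,5,6,7,8}
Constraint 2 (X != W) on D(X)={3,4,5,6,7,8} D(W)={4,5,6,7,8}: no change
Constraint 3 (X < W) on D(X)={3,4,5,6,7,8} D(W)={4,5,6,7,8}: X {3,4,5,6,7,8}->{3,4,5,6,7}
So after all 3 constraints: D(W) = {4,5,6,7,8}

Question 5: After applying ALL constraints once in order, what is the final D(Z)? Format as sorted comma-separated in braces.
Answer: {3,4,6,7}

Derivation:
Constraint 1 (Z < W) on D(Z)={3,4,6,7,8} D(W)={3,4,5,6,7,8}: Z {3,4,6,7,8}->{3,4,6,7}; W {3,4,5,6,7,8}->{4,5,6,7,8}
Constraint 2 (X != W) on D(X)={3,4,5,6,7,8} D(W)={4,5,6,7,8}: no change
Constraint 3 (X < W) on D(X)={3,4,5,6,7,8} D(W)={4,5,6,7,8}: X {3,4,5,6,7,8}->{3,4,5,6,7}
So after all 3 constraints: D(Z) = {3,4,6,7}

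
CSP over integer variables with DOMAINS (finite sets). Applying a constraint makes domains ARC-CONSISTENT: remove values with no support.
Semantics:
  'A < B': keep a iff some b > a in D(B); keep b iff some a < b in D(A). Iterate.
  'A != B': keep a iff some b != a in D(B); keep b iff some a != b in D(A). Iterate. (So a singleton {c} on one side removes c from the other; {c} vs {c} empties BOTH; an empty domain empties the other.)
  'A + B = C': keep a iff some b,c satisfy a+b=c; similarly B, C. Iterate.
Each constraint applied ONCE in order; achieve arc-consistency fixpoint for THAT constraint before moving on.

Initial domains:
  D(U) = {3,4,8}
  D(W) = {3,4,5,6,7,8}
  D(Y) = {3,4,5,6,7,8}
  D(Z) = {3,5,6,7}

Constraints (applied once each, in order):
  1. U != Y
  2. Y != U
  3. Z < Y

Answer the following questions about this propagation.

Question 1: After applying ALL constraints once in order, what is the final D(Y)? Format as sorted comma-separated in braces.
Answer: {4,5,6,7,8}

Derivation:
Constraint 1 (U != Y) on D(U)={3,4,8} D(Y)={3,4,5,6,7,8}: no change
Constraint 2 (Y != U) on D(Y)={3,4,5,6,7,8} D(U)={3,4,8}: no change
Constraint 3 (Z < Y) on D(Z)={3,5,6,7} D(Y)={3,4,5,6,7,8}: Y {3,4,5,6,7,8}->{4,5,6,7,8}
So after all 3 constraints: D(Y) = {4,5,6,7,8}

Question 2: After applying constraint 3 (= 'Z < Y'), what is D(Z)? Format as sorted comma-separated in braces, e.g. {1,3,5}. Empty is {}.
Constraint 1 (U != Y) on D(U)={3,4,8} D(Y)={3,4,5,6,7,8}: no change
Constraint 2 (Y != U) on D(Y)={3,4,5,6,7,8} D(U)={3,4,8}: no change
Constraint 3 (Z < Y) on D(Z)={3,5,6,7} D(Y)={3,4,5,6,7,8}: Y {3,4,5,6,7,8}->{4,5,6,7,8}
So after constraint 3: D(Z) = {3,5,6,7}

Answer: {3,5,6,7}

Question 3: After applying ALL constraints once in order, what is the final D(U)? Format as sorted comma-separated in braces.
Answer: {3,4,8}

Derivation:
Constraint 1 (U != Y) on D(U)={3,4,8} D(Y)={3,4,5,6,7,8}: no change
Constraint 2 (Y != U) on D(Y)={3,4,5,6,7,8} D(U)={3,4,8}: no change
Constraint 3 (Z < Y) on D(Z)={3,5,6,7} D(Y)={3,4,5,6,7,8}: Y {3,4,5,6,7,8}->{4,5,6,7,8}
So after all 3 constraints: D(U) = {3,4,8}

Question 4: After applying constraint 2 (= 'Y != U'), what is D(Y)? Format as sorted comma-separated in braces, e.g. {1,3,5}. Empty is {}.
Constraint 1 (U != Y) on D(U)={3,4,8} D(Y)={3,4,5,6,7,8}: no change
Constraint 2 (Y != U) on D(Y)={3,4,5,6,7,8} D(U)={3,4,8}: no change
So after constraint 2: D(Y) = {3,4,5,6,7,8}

Answer: {3,4,5,6,7,8}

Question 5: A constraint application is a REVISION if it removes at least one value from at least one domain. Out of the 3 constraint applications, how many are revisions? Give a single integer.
Answer: 1

Derivation:
Constraint 1 (U != Y) on D(U)={3,4,8} D(Y)={3,4,5,6,7,8}: no change => not a revision
Constraint 2 (Y != U) on D(Y)={3,4,5,6,7,8} D(U)={3,4,8}: no change => not a revision
Constraint 3 (Z < Y) on D(Z)={3,5,6,7} D(Y)={3,4,5,6,7,8}: Y {3,4,5,6,7,8}->{4,5,6,7,8} => REVISION
Total revisions = 1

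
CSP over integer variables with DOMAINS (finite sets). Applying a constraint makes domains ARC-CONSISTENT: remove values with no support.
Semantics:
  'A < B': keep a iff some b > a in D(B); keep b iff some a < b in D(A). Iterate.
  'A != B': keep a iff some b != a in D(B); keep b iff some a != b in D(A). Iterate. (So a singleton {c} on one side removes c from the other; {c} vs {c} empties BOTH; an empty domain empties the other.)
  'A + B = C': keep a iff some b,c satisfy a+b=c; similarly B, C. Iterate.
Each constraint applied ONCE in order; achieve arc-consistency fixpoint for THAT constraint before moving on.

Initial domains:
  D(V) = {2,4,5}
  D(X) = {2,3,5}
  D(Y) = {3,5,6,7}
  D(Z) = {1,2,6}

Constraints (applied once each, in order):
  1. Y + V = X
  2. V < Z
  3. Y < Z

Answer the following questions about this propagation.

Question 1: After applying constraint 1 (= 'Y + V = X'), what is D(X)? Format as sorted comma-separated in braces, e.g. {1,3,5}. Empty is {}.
Answer: {5}

Derivation:
Constraint 1 (Y + V = X) on D(Y)={3,5,6,7} D(V)={2,4,5} D(X)={2,3,5}: Y {3,5,6,7}->{3}; V {2,4,5}->{2}; X {2,3,5}->{5}
So after constraint 1: D(X) = {5}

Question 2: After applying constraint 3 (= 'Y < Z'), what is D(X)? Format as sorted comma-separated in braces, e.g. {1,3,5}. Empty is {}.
Constraint 1 (Y + V = X) on D(Y)={3,5,6,7} D(V)={2,4,5} D(X)={2,3,5}: Y {3,5,6,7}->{3}; V {2,4,5}->{2}; X {2,3,5}->{5}
Constraint 2 (V < Z) on D(V)={2} D(Z)={1,2,6}: Z {1,2,6}->{6}
Constraint 3 (Y < Z) on D(Y)={3} D(Z)={6}: no change
So after constraint 3: D(X) = {5}

Answer: {5}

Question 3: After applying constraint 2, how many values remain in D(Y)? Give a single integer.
Answer: 1

Derivation:
Constraint 1 (Y + V = X) on D(Y)={3,5,6,7} D(V)={2,4,5} D(X)={2,3,5}: Y {3,5,6,7}->{3}; V {2,4,5}->{2}; X {2,3,5}->{5}
Constraint 2 (V < Z) on D(V)={2} D(Z)={1,2,6}: Z {1,2,6}->{6}
So after constraint 2: D(Y)={3}, size = 1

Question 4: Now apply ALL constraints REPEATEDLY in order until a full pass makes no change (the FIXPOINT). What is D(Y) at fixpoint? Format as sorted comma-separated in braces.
Answer: {3}

Derivation:
pass 0 (initial): D(Y)={3,5,6,7}
pass 1: V {2,4,5}->{2}; X {2,3,5}->{5}; Y {3,5,6,7}->{3}; Z {1,2,6}->{6}
pass 2: no change
Fixpoint after 2 passes: D(Y) = {3}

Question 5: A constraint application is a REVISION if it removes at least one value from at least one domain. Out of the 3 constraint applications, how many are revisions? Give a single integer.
Answer: 2

Derivation:
Constraint 1 (Y + V = X) on D(Y)={3,5,6,7} D(V)={2,4,5} D(X)={2,3,5}: Y {3,5,6,7}->{3}; V {2,4,5}->{2}; X {2,3,5}->{5} => REVISION
Constraint 2 (V < Z) on D(V)={2} D(Z)={1,2,6}: Z {1,2,6}->{6} => REVISION
Constraint 3 (Y < Z) on D(Y)={3} D(Z)={6}: no change => not a revision
Total revisions = 2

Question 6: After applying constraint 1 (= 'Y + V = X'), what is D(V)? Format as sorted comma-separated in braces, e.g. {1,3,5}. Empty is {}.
Answer: {2}

Derivation:
Constraint 1 (Y + V = X) on D(Y)={3,5,6,7} D(V)={2,4,5} D(X)={2,3,5}: Y {3,5,6,7}->{3}; V {2,4,5}->{2}; X {2,3,5}->{5}
So after constraint 1: D(V) = {2}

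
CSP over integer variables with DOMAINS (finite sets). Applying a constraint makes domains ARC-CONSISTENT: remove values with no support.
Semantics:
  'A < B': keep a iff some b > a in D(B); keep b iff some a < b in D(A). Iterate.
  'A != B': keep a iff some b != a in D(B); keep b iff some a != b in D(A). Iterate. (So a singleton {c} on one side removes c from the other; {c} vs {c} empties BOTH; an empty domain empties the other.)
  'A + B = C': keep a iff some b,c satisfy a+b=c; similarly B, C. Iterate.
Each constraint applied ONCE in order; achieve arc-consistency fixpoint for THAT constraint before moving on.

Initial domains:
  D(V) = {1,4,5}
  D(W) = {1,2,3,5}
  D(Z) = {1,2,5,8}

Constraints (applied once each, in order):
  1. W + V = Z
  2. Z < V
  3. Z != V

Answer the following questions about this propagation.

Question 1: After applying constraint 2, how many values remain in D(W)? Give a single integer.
Answer: 2

Derivation:
Constraint 1 (W + V = Z) on D(W)={1,2,3,5} D(V)={1,4,5} D(Z)={1,2,5,8}: W {1,2,3,5}->{1,3}; Z {1,2,5,8}->{2,5,8}
Constraint 2 (Z < V) on D(Z)={2,5,8} D(V)={1,4,5}: Z {2,5,8}->{2}; V {1,4,5}->{4,5}
So after constraint 2: D(W)={1,3}, size = 2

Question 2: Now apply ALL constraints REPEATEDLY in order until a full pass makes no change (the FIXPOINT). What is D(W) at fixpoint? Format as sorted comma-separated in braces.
pass 0 (initial): D(W)={1,2,3,5}
pass 1: V {1,4,5}->{4,5}; W {1,2,3,5}->{1,3}; Z {1,2,5,8}->{2}
pass 2: V {4,5}->{}; W {1,3}->{}; Z {2}->{}
pass 3: no change
Fixpoint after 3 passes: D(W) = {}

Answer: {}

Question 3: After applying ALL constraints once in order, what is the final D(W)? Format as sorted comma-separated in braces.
Constraint 1 (W + V = Z) on D(W)={1,2,3,5} D(V)={1,4,5} D(Z)={1,2,5,8}: W {1,2,3,5}->{1,3}; Z {1,2,5,8}->{2,5,8}
Constraint 2 (Z < V) on D(Z)={2,5,8} D(V)={1,4,5}: Z {2,5,8}->{2}; V {1,4,5}->{4,5}
Constraint 3 (Z != V) on D(Z)={2} D(V)={4,5}: no change
So after all 3 constraints: D(W) = {1,3}

Answer: {1,3}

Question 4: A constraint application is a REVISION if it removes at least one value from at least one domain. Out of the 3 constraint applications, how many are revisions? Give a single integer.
Constraint 1 (W + V = Z) on D(W)={1,2,3,5} D(V)={1,4,5} D(Z)={1,2,5,8}: W {1,2,3,5}->{1,3}; Z {1,2,5,8}->{2,5,8} => REVISION
Constraint 2 (Z < V) on D(Z)={2,5,8} D(V)={1,4,5}: Z {2,5,8}->{2}; V {1,4,5}->{4,5} => REVISION
Constraint 3 (Z != V) on D(Z)={2} D(V)={4,5}: no change => not a revision
Total revisions = 2

Answer: 2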